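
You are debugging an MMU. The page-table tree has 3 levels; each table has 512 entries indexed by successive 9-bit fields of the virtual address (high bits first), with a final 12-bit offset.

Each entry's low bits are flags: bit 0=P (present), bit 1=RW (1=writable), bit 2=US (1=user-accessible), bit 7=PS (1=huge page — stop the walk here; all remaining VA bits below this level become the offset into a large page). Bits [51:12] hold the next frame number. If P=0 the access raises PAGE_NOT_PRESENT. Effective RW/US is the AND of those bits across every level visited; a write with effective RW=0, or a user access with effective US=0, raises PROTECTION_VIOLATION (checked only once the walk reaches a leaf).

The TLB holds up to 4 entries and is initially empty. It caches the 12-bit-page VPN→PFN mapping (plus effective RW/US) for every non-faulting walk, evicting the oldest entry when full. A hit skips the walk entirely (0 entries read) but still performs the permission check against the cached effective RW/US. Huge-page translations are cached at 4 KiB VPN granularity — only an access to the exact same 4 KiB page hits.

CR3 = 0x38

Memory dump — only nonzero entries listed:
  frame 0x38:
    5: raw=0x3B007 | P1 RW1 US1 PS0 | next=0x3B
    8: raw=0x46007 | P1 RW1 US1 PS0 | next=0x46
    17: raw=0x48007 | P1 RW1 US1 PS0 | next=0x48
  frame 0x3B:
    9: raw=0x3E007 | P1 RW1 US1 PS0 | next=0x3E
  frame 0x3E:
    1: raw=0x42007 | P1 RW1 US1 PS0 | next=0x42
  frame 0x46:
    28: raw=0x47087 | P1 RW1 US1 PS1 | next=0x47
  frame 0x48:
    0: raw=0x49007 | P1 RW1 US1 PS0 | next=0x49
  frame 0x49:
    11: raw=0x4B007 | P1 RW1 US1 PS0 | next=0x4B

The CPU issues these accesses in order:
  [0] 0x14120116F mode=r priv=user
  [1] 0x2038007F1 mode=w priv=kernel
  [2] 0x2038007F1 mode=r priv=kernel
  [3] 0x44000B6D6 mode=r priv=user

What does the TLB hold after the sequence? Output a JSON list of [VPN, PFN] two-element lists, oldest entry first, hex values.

Per-access translation:
#0 VA=0x14120116F (r,user):
  L0: frame=0x38 idx=5 entry=0x3B007 [P=1 RW=1 US=1 PS=0]
  L1: frame=0x3B idx=9 entry=0x3E007 [P=1 RW=1 US=1 PS=0]
  L2: frame=0x3E idx=1 entry=0x42007 [P=1 RW=1 US=1 PS=0]
  ⇒ phys 0x4216F  [3 reads]
#1 VA=0x2038007F1 (w,kernel):
  L0: frame=0x38 idx=8 entry=0x46007 [P=1 RW=1 US=1 PS=0]
  L1: frame=0x46 idx=28 entry=0x47087 [P=1 RW=1 US=1 PS=1]
  ⇒ phys 0x477F1 (huge @L1)  [2 reads]
#2 VA=0x2038007F1 (r,kernel):
  TLB hit vpn=0x203800 → PA=0x477F1
#3 VA=0x44000B6D6 (r,user):
  L0: frame=0x38 idx=17 entry=0x48007 [P=1 RW=1 US=1 PS=0]
  L1: frame=0x48 idx=0 entry=0x49007 [P=1 RW=1 US=1 PS=0]
  L2: frame=0x49 idx=11 entry=0x4B007 [P=1 RW=1 US=1 PS=0]
  ⇒ phys 0x4B6D6  [3 reads]

TLB: [["0x141201", "0x42"], ["0x203800", "0x47"], ["0x44000B", "0x4B"]]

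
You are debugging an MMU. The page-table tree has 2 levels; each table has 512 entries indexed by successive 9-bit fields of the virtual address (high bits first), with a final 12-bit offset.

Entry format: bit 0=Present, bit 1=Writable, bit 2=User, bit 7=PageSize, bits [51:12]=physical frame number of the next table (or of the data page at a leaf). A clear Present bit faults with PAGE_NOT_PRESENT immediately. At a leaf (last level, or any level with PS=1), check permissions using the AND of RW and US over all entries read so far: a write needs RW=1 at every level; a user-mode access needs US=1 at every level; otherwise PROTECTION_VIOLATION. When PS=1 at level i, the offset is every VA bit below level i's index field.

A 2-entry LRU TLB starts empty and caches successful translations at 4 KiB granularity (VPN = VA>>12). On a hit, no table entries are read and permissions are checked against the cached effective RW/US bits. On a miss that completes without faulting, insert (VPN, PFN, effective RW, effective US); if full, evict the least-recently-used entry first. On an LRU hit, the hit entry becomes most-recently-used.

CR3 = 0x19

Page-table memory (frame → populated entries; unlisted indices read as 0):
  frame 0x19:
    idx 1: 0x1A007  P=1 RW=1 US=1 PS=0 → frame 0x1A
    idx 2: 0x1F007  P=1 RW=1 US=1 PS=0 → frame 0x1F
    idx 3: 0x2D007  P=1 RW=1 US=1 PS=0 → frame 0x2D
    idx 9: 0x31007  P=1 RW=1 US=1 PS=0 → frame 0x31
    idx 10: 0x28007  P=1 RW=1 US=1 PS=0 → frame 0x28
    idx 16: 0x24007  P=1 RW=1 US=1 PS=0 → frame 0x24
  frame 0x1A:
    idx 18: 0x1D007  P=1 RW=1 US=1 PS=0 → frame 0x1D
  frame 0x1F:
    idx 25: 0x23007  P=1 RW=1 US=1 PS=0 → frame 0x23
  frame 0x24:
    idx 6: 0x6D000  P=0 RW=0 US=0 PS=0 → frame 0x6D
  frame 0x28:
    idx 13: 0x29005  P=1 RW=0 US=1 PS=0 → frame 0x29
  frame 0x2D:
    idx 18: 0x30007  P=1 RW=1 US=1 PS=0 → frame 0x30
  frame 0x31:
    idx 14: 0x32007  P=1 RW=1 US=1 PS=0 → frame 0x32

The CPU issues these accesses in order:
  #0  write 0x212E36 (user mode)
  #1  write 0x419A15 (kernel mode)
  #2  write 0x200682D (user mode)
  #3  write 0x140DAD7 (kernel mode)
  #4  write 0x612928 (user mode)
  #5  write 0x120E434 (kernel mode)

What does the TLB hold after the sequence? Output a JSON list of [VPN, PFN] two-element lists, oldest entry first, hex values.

Per-access translation:
#0 VA=0x212E36 (w,user):
  lvl0: tbl 0x19, slot 1 ⇒ 0x1A007 (P1/RW1/US1/PS0)
  lvl1: tbl 0x1A, slot 18 ⇒ 0x1D007 (P1/RW1/US1/PS0)
  → PA=0x1DE36  (2 entries read)
#1 VA=0x419A15 (w,kernel):
  lvl0: tbl 0x19, slot 2 ⇒ 0x1F007 (P1/RW1/US1/PS0)
  lvl1: tbl 0x1F, slot 25 ⇒ 0x23007 (P1/RW1/US1/PS0)
  → PA=0x23A15  (2 entries read)
#2 VA=0x200682D (w,user):
  lvl0: tbl 0x19, slot 16 ⇒ 0x24007 (P1/RW1/US1/PS0)
  lvl1: tbl 0x24, slot 6 ⇒ 0x6D000 (P0/RW0/US0/PS0)
  → PAGE_NOT_PRESENT  (2 entries read)
#3 VA=0x140DAD7 (w,kernel):
  lvl0: tbl 0x19, slot 10 ⇒ 0x28007 (P1/RW1/US1/PS0)
  lvl1: tbl 0x28, slot 13 ⇒ 0x29005 (P1/RW0/US1/PS0)
  → PROTECTION_VIOLATION  (2 entries read)
#4 VA=0x612928 (w,user):
  lvl0: tbl 0x19, slot 3 ⇒ 0x2D007 (P1/RW1/US1/PS0)
  lvl1: tbl 0x2D, slot 18 ⇒ 0x30007 (P1/RW1/US1/PS0)
  → PA=0x30928  (2 entries read)
#5 VA=0x120E434 (w,kernel):
  lvl0: tbl 0x19, slot 9 ⇒ 0x31007 (P1/RW1/US1/PS0)
  lvl1: tbl 0x31, slot 14 ⇒ 0x32007 (P1/RW1/US1/PS0)
  → PA=0x32434  (2 entries read)

TLB: [["0x612", "0x30"], ["0x120E", "0x32"]]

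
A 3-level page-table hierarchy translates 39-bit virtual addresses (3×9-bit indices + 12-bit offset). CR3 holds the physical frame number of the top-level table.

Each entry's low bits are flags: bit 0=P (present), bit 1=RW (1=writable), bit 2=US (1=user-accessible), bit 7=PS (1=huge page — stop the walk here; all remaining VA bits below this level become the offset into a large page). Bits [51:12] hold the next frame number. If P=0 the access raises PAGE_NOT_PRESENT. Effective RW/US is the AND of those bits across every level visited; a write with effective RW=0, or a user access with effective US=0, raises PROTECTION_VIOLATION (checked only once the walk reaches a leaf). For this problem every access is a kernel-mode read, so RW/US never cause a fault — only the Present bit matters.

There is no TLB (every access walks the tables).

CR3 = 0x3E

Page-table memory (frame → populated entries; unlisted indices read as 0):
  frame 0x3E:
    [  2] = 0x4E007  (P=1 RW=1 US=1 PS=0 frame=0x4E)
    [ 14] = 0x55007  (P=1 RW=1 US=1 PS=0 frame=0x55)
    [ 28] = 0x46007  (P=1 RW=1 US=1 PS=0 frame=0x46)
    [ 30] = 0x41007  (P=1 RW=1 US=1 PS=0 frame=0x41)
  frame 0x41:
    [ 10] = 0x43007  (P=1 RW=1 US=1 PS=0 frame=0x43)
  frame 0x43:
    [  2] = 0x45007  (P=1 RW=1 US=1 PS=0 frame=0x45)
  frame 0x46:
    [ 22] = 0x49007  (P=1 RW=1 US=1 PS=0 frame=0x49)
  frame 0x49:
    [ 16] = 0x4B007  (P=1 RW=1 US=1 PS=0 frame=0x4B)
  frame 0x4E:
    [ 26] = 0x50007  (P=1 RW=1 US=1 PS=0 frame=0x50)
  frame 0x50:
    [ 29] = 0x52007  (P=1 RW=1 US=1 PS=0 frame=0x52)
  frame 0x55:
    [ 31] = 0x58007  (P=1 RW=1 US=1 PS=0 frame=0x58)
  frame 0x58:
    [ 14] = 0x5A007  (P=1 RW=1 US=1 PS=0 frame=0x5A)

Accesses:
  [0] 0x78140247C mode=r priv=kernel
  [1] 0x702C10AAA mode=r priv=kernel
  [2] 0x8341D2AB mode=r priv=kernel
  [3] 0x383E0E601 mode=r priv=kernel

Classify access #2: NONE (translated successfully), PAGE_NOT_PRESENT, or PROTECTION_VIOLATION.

Walk each access:
#0 VA=0x78140247C (r,kernel):
  lvl0: tbl 0x3E, slot 30 ⇒ 0x41007 (P1/RW1/US1/PS0)
  lvl1: tbl 0x41, slot 10 ⇒ 0x43007 (P1/RW1/US1/PS0)
  lvl2: tbl 0x43, slot 2 ⇒ 0x45007 (P1/RW1/US1/PS0)
  ⇒ phys 0x4547C  [3 reads]
#1 VA=0x702C10AAA (r,kernel):
  lvl0: tbl 0x3E, slot 28 ⇒ 0x46007 (P1/RW1/US1/PS0)
  lvl1: tbl 0x46, slot 22 ⇒ 0x49007 (P1/RW1/US1/PS0)
  lvl2: tbl 0x49, slot 16 ⇒ 0x4B007 (P1/RW1/US1/PS0)
  ⇒ phys 0x4BAAA  [3 reads]
#2 VA=0x8341D2AB (r,kernel):
  lvl0: tbl 0x3E, slot 2 ⇒ 0x4E007 (P1/RW1/US1/PS0)
  lvl1: tbl 0x4E, slot 26 ⇒ 0x50007 (P1/RW1/US1/PS0)
  lvl2: tbl 0x50, slot 29 ⇒ 0x52007 (P1/RW1/US1/PS0)
  ⇒ phys 0x522AB  [3 reads]
#3 VA=0x383E0E601 (r,kernel):
  lvl0: tbl 0x3E, slot 14 ⇒ 0x55007 (P1/RW1/US1/PS0)
  lvl1: tbl 0x55, slot 31 ⇒ 0x58007 (P1/RW1/US1/PS0)
  lvl2: tbl 0x58, slot 14 ⇒ 0x5A007 (P1/RW1/US1/PS0)
  ⇒ phys 0x5A601  [3 reads]

Access #2 fault: NONE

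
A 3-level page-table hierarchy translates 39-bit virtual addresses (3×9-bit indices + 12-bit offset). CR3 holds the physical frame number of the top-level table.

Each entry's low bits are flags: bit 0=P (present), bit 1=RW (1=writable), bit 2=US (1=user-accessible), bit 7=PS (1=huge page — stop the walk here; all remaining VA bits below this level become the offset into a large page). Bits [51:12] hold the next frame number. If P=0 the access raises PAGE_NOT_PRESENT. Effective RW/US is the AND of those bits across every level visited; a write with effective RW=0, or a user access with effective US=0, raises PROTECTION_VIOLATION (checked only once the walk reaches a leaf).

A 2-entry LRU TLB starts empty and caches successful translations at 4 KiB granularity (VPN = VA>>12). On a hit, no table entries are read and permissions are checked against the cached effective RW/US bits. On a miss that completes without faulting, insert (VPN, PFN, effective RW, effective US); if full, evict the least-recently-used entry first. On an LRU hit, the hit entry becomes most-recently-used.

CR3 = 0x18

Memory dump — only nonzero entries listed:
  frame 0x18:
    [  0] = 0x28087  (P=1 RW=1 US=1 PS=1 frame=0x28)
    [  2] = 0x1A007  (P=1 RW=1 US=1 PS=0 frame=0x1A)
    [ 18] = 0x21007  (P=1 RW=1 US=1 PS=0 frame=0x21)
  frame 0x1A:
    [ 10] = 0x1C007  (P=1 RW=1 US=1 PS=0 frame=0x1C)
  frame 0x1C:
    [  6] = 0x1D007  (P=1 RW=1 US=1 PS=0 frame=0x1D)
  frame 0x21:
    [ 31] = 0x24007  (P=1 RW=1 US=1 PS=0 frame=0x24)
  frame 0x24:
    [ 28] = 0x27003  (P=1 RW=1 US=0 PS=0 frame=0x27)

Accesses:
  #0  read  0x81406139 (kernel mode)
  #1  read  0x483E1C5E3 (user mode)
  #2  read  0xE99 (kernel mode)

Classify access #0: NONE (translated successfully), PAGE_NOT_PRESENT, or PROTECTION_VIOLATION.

Walk each access:
#0 VA=0x81406139 (r,kernel):
  lvl0: tbl 0x18, slot 2 ⇒ 0x1A007 (P1/RW1/US1/PS0)
  lvl1: tbl 0x1A, slot 10 ⇒ 0x1C007 (P1/RW1/US1/PS0)
  lvl2: tbl 0x1C, slot 6 ⇒ 0x1D007 (P1/RW1/US1/PS0)
  ✓ 0x1D139  — 3 lookups
#1 VA=0x483E1C5E3 (r,user):
  lvl0: tbl 0x18, slot 18 ⇒ 0x21007 (P1/RW1/US1/PS0)
  lvl1: tbl 0x21, slot 31 ⇒ 0x24007 (P1/RW1/US1/PS0)
  lvl2: tbl 0x24, slot 28 ⇒ 0x27003 (P1/RW1/US0/PS0)
  ✗ PROTECTION_VIOLATION  [3 reads]
#2 VA=0xE99 (r,kernel):
  lvl0: tbl 0x18, slot 0 ⇒ 0x28087 (P1/RW1/US1/PS1)
  ✓ 0x28E99 (huge @L0)  — 1 lookups

Access #0 fault: NONE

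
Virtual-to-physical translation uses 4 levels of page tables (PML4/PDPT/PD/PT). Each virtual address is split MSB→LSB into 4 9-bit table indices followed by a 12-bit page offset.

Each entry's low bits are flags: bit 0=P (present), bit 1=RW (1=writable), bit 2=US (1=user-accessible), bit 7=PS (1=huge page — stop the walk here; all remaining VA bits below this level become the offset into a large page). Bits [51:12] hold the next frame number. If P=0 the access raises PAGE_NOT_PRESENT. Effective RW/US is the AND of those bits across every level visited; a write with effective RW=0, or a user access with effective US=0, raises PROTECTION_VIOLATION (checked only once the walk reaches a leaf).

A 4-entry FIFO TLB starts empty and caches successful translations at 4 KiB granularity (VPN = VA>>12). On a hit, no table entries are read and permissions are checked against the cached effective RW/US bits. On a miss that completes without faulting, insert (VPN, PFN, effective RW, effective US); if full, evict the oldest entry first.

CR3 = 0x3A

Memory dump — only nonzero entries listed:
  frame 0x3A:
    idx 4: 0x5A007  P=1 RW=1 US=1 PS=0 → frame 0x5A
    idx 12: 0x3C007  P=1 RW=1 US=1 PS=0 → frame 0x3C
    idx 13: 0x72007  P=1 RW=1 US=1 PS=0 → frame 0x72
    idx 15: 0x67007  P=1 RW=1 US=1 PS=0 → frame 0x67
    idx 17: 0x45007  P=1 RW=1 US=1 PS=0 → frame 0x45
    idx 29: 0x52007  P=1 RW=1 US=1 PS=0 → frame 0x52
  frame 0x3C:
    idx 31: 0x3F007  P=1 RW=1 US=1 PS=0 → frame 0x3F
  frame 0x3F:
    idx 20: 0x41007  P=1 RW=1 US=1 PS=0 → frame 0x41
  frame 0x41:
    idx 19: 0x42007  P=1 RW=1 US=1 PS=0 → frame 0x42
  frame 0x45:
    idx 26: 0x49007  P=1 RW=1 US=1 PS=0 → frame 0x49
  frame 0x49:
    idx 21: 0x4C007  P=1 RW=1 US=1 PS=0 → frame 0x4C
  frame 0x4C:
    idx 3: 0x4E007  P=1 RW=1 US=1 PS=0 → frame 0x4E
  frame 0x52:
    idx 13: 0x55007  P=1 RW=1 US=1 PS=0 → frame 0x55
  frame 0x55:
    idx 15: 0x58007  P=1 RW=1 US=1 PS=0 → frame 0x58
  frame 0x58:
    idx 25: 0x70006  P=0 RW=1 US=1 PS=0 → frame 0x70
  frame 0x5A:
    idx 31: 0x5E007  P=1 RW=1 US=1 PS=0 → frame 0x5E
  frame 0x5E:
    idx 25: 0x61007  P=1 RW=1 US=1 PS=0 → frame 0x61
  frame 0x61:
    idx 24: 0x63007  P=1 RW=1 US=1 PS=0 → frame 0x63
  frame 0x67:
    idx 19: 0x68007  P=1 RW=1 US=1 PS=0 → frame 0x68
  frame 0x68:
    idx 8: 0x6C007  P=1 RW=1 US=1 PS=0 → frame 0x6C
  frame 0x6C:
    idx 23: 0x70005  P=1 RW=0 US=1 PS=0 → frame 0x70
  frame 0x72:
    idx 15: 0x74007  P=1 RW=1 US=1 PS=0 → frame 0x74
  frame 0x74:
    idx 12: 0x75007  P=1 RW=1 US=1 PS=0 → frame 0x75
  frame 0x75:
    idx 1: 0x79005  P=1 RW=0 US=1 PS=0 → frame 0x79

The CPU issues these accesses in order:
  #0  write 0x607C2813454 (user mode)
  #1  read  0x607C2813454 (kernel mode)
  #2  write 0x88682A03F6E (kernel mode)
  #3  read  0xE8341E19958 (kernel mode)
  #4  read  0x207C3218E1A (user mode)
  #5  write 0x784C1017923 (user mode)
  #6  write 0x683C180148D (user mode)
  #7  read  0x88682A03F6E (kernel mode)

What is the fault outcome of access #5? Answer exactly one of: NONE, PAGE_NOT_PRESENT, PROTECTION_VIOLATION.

Per-access translation:
#0 VA=0x607C2813454 (w,user):
  [0] read 0x3A idx=12: raw=0x3C007 flags P=1 W=1 U=1 S=0
  [1] read 0x3C idx=31: raw=0x3F007 flags P=1 W=1 U=1 S=0
  [2] read 0x3F idx=20: raw=0x41007 flags P=1 W=1 U=1 S=0
  [3] read 0x41 idx=19: raw=0x42007 flags P=1 W=1 U=1 S=0
  ✓ 0x42454  — 4 lookups
#1 VA=0x607C2813454 (r,kernel):
  TLB hit vpn=0x607C2813 → PA=0x42454
#2 VA=0x88682A03F6E (w,kernel):
  [0] read 0x3A idx=17: raw=0x45007 flags P=1 W=1 U=1 S=0
  [1] read 0x45 idx=26: raw=0x49007 flags P=1 W=1 U=1 S=0
  [2] read 0x49 idx=21: raw=0x4C007 flags P=1 W=1 U=1 S=0
  [3] read 0x4C idx=3: raw=0x4E007 flags P=1 W=1 U=1 S=0
  ✓ 0x4EF6E  — 4 lookups
#3 VA=0xE8341E19958 (r,kernel):
  [0] read 0x3A idx=29: raw=0x52007 flags P=1 W=1 U=1 S=0
  [1] read 0x52 idx=13: raw=0x55007 flags P=1 W=1 U=1 S=0
  [2] read 0x55 idx=15: raw=0x58007 flags P=1 W=1 U=1 S=0
  [3] read 0x58 idx=25: raw=0x70006 flags P=0 W=1 U=1 S=0
  ✗ PAGE_NOT_PRESENT  [4 reads]
#4 VA=0x207C3218E1A (r,user):
  [0] read 0x3A idx=4: raw=0x5A007 flags P=1 W=1 U=1 S=0
  [1] read 0x5A idx=31: raw=0x5E007 flags P=1 W=1 U=1 S=0
  [2] read 0x5E idx=25: raw=0x61007 flags P=1 W=1 U=1 S=0
  [3] read 0x61 idx=24: raw=0x63007 flags P=1 W=1 U=1 S=0
  ✓ 0x63E1A  — 4 lookups
#5 VA=0x784C1017923 (w,user):
  [0] read 0x3A idx=15: raw=0x67007 flags P=1 W=1 U=1 S=0
  [1] read 0x67 idx=19: raw=0x68007 flags P=1 W=1 U=1 S=0
  [2] read 0x68 idx=8: raw=0x6C007 flags P=1 W=1 U=1 S=0
  [3] read 0x6C idx=23: raw=0x70005 flags P=1 W=0 U=1 S=0
  ✗ PROTECTION_VIOLATION  [4 reads]
#6 VA=0x683C180148D (w,user):
  [0] read 0x3A idx=13: raw=0x72007 flags P=1 W=1 U=1 S=0
  [1] read 0x72 idx=15: raw=0x74007 flags P=1 W=1 U=1 S=0
  [2] read 0x74 idx=12: raw=0x75007 flags P=1 W=1 U=1 S=0
  [3] read 0x75 idx=1: raw=0x79005 flags P=1 W=0 U=1 S=0
  ✗ PROTECTION_VIOLATION  [4 reads]
#7 VA=0x88682A03F6E (r,kernel):
  TLB hit vpn=0x88682A03 → PA=0x4EF6E

Access #5 fault: PROTECTION_VIOLATION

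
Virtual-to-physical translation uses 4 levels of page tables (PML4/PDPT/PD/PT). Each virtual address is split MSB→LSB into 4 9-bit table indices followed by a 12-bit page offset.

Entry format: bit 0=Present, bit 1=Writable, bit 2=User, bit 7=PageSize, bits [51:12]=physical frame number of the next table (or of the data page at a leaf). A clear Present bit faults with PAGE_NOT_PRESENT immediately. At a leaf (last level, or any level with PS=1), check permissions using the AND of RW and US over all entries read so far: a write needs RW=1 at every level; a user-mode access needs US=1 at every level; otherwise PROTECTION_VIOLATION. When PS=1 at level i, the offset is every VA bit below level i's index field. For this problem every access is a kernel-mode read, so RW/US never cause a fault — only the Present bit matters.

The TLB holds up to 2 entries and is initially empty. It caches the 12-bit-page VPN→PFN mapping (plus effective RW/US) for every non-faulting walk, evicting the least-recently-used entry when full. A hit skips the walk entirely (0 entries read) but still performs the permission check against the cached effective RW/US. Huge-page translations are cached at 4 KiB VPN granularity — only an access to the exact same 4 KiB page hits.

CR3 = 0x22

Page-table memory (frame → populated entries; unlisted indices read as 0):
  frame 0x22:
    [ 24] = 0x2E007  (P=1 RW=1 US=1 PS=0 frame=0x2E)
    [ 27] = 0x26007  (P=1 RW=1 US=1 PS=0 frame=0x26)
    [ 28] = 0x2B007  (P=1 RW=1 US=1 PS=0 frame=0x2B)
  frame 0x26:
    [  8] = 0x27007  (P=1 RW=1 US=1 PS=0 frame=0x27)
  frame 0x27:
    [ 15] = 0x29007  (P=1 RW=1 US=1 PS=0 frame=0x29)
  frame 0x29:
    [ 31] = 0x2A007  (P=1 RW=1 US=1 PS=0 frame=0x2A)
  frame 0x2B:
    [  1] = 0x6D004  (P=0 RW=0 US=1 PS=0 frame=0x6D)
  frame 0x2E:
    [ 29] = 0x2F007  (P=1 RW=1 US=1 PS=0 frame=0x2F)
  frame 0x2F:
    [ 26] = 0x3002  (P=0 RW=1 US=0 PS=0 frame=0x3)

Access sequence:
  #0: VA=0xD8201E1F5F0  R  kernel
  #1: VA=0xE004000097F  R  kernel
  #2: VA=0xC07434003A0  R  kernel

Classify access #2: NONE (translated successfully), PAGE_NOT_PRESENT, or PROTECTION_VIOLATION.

Per-access translation:
#0 VA=0xD8201E1F5F0 (r,kernel):
  lvl0: tbl 0x22, slot 27 ⇒ 0x26007 (P1/RW1/US1/PS0)
  lvl1: tbl 0x26, slot 8 ⇒ 0x27007 (P1/RW1/US1/PS0)
  lvl2: tbl 0x27, slot 15 ⇒ 0x29007 (P1/RW1/US1/PS0)
  lvl3: tbl 0x29, slot 31 ⇒ 0x2A007 (P1/RW1/US1/PS0)
  ✓ 0x2A5F0  — 4 lookups
#1 VA=0xE004000097F (r,kernel):
  lvl0: tbl 0x22, slot 28 ⇒ 0x2B007 (P1/RW1/US1/PS0)
  lvl1: tbl 0x2B, slot 1 ⇒ 0x6D004 (P0/RW0/US1/PS0)
  → PAGE_NOT_PRESENT  (2 entries read)
#2 VA=0xC07434003A0 (r,kernel):
  lvl0: tbl 0x22, slot 24 ⇒ 0x2E007 (P1/RW1/US1/PS0)
  lvl1: tbl 0x2E, slot 29 ⇒ 0x2F007 (P1/RW1/US1/PS0)
  lvl2: tbl 0x2F, slot 26 ⇒ 0x3002 (P0/RW1/US0/PS0)
  → PAGE_NOT_PRESENT  (3 entries read)

Access #2 fault: PAGE_NOT_PRESENT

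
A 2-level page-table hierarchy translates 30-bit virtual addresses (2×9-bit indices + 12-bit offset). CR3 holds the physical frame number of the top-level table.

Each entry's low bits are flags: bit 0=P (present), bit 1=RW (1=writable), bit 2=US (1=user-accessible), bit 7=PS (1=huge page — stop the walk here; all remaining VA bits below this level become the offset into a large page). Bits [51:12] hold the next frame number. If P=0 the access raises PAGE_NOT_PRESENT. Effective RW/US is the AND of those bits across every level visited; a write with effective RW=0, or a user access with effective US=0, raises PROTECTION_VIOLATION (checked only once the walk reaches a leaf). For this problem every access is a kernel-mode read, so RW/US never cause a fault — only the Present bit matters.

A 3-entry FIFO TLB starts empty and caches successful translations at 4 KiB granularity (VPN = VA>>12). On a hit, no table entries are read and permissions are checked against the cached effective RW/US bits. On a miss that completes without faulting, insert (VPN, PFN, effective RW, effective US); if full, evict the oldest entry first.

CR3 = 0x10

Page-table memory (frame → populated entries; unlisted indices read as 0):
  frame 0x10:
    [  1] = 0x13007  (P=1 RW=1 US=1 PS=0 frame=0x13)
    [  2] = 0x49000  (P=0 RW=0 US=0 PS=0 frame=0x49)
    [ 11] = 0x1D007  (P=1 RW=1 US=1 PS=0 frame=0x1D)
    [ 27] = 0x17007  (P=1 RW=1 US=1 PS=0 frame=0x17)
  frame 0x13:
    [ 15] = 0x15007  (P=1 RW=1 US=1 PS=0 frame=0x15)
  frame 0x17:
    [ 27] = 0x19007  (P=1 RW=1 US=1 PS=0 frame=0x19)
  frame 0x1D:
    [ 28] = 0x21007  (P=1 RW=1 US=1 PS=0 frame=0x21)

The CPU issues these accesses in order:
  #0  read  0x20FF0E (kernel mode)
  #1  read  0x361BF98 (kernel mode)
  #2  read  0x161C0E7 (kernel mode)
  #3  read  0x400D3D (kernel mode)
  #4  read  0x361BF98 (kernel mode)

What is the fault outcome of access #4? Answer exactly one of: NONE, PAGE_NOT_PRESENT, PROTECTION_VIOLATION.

Trace:
#0 VA=0x20FF0E (r,kernel):
  lvl0: tbl 0x10, slot 1 ⇒ 0x13007 (P1/RW1/US1/PS0)
  lvl1: tbl 0x13, slot 15 ⇒ 0x15007 (P1/RW1/US1/PS0)
  → PA=0x15F0E  (2 entries read)
#1 VA=0x361BF98 (r,kernel):
  lvl0: tbl 0x10, slot 27 ⇒ 0x17007 (P1/RW1/US1/PS0)
  lvl1: tbl 0x17, slot 27 ⇒ 0x19007 (P1/RW1/US1/PS0)
  → PA=0x19F98  (2 entries read)
#2 VA=0x161C0E7 (r,kernel):
  lvl0: tbl 0x10, slot 11 ⇒ 0x1D007 (P1/RW1/US1/PS0)
  lvl1: tbl 0x1D, slot 28 ⇒ 0x21007 (P1/RW1/US1/PS0)
  → PA=0x210E7  (2 entries read)
#3 VA=0x400D3D (r,kernel):
  lvl0: tbl 0x10, slot 2 ⇒ 0x49000 (P0/RW0/US0/PS0)
  ✗ PAGE_NOT_PRESENT  [1 reads]
#4 VA=0x361BF98 (r,kernel):
  TLB hit vpn=0x361B → PA=0x19F98

Access #4 fault: NONE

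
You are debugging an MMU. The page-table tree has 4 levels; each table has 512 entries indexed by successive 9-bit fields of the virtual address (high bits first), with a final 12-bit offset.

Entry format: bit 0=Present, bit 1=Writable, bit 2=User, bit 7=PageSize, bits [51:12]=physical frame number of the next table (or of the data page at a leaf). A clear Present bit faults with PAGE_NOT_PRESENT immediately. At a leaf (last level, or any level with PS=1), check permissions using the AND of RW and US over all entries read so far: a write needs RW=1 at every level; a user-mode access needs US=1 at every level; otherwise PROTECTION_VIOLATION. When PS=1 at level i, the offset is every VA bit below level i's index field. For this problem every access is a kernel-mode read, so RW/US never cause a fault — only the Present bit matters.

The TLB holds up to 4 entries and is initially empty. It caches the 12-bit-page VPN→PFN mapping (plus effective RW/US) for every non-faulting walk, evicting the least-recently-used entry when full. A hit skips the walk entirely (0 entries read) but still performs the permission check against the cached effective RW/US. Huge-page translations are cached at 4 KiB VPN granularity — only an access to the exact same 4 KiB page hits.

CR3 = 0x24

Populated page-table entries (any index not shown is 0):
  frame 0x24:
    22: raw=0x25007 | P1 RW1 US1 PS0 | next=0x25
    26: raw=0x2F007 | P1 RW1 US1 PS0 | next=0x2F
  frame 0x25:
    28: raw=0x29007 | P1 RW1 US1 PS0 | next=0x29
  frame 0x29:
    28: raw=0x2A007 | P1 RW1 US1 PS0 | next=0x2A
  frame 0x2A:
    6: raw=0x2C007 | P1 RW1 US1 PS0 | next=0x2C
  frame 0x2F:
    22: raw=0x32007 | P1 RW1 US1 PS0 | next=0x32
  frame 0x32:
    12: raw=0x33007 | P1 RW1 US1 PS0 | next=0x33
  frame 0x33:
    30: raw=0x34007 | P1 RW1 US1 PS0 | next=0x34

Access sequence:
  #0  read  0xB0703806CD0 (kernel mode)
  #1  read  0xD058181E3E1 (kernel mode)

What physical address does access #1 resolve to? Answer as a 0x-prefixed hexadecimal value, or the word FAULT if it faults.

Walk each access:
#0 VA=0xB0703806CD0 (r,kernel):
  [0] read 0x24 idx=22: raw=0x25007 flags P=1 W=1 U=1 S=0
  [1] read 0x25 idx=28: raw=0x29007 flags P=1 W=1 U=1 S=0
  [2] read 0x29 idx=28: raw=0x2A007 flags P=1 W=1 U=1 S=0
  [3] read 0x2A idx=6: raw=0x2C007 flags P=1 W=1 U=1 S=0
  ✓ 0x2CCD0  — 4 lookups
#1 VA=0xD058181E3E1 (r,kernel):
  [0] read 0x24 idx=26: raw=0x2F007 flags P=1 W=1 U=1 S=0
  [1] read 0x2F idx=22: raw=0x32007 flags P=1 W=1 U=1 S=0
  [2] read 0x32 idx=12: raw=0x33007 flags P=1 W=1 U=1 S=0
  [3] read 0x33 idx=30: raw=0x34007 flags P=1 W=1 U=1 S=0
  ✓ 0x343E1  — 4 lookups

Access #1 PA: 0x343E1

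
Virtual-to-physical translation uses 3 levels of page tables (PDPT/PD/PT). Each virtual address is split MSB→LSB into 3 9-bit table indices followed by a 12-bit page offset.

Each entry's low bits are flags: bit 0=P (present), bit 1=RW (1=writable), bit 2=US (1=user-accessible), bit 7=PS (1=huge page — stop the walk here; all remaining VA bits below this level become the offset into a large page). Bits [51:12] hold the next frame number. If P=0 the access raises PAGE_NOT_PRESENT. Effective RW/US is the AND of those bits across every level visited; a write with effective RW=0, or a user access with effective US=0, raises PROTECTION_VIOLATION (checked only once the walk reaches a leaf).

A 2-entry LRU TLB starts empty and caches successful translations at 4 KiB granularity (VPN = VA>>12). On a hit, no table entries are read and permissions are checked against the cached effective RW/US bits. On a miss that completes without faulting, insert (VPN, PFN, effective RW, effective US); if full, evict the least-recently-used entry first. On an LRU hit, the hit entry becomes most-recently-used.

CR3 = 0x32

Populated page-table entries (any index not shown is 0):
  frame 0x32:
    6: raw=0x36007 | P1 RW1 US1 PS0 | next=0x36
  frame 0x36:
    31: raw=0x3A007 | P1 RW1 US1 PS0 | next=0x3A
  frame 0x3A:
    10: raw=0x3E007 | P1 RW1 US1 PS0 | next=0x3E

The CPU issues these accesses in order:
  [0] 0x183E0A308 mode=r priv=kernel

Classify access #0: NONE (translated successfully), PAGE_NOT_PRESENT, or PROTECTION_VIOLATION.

Walk each access:
#0 VA=0x183E0A308 (r,kernel):
  [0] read 0x32 idx=6: raw=0x36007 flags P=1 W=1 U=1 S=0
  [1] read 0x36 idx=31: raw=0x3A007 flags P=1 W=1 U=1 S=0
  [2] read 0x3A idx=10: raw=0x3E007 flags P=1 W=1 U=1 S=0
  ⇒ phys 0x3E308  [3 reads]

Access #0 fault: NONE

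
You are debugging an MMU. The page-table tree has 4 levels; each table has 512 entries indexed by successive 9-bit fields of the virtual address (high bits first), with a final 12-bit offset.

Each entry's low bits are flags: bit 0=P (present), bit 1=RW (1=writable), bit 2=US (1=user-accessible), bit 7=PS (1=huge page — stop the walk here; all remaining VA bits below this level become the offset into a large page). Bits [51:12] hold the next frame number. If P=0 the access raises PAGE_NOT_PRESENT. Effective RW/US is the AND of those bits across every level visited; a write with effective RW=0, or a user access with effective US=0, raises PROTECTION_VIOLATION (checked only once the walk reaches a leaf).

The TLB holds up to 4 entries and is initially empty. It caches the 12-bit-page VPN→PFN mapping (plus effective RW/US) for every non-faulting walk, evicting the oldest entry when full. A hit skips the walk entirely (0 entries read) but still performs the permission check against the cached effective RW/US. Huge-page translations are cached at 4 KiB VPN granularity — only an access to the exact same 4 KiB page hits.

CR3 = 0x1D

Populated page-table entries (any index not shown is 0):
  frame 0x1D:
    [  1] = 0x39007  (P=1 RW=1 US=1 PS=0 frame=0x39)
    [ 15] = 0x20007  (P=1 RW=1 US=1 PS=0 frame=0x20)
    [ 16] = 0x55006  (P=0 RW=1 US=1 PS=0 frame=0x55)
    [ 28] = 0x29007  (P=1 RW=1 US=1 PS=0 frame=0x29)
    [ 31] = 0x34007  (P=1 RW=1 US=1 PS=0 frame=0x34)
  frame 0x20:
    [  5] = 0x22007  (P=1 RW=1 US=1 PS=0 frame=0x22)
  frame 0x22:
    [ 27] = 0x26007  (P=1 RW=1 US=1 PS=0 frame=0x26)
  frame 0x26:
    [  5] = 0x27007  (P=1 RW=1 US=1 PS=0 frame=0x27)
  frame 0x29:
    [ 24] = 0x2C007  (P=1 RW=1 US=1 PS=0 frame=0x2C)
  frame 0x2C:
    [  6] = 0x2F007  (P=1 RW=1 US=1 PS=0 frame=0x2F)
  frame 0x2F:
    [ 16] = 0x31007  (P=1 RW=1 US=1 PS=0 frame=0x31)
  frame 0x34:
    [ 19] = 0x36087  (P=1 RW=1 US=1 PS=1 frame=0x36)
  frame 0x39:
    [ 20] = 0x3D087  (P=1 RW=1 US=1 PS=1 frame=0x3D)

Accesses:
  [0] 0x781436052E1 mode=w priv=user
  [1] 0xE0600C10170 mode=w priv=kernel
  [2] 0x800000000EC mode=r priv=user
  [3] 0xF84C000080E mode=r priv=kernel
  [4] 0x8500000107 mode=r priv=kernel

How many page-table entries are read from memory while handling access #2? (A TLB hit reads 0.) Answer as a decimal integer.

Per-access translation:
#0 VA=0x781436052E1 (w,user):
  L0 @0x1D[15] → 0x20007  P=1,RW=1,US=1,PS=0
  L1 @0x20[5] → 0x22007  P=1,RW=1,US=1,PS=0
  L2 @0x22[27] → 0x26007  P=1,RW=1,US=1,PS=0
  L3 @0x26[5] → 0x27007  P=1,RW=1,US=1,PS=0
  ✓ 0x272E1  — 4 lookups
#1 VA=0xE0600C10170 (w,kernel):
  L0 @0x1D[28] → 0x29007  P=1,RW=1,US=1,PS=0
  L1 @0x29[24] → 0x2C007  P=1,RW=1,US=1,PS=0
  L2 @0x2C[6] → 0x2F007  P=1,RW=1,US=1,PS=0
  L3 @0x2F[16] → 0x31007  P=1,RW=1,US=1,PS=0
  ✓ 0x31170  — 4 lookups
#2 VA=0x800000000EC (r,user):
  L0 @0x1D[16] → 0x55006  P=0,RW=1,US=1,PS=0
  ⇒ fault: PAGE_NOT_PRESENT  — 1 lookups
#3 VA=0xF84C000080E (r,kernel):
  L0 @0x1D[31] → 0x34007  P=1,RW=1,US=1,PS=0
  L1 @0x34[19] → 0x36087  P=1,RW=1,US=1,PS=1
  ✓ 0x3680E (huge @L1)  — 2 lookups
#4 VA=0x8500000107 (r,kernel):
  L0 @0x1D[1] → 0x39007  P=1,RW=1,US=1,PS=0
  L1 @0x39[20] → 0x3D087  P=1,RW=1,US=1,PS=1
  ✓ 0x3D107 (huge @L1)  — 2 lookups

Entries read for #2: 1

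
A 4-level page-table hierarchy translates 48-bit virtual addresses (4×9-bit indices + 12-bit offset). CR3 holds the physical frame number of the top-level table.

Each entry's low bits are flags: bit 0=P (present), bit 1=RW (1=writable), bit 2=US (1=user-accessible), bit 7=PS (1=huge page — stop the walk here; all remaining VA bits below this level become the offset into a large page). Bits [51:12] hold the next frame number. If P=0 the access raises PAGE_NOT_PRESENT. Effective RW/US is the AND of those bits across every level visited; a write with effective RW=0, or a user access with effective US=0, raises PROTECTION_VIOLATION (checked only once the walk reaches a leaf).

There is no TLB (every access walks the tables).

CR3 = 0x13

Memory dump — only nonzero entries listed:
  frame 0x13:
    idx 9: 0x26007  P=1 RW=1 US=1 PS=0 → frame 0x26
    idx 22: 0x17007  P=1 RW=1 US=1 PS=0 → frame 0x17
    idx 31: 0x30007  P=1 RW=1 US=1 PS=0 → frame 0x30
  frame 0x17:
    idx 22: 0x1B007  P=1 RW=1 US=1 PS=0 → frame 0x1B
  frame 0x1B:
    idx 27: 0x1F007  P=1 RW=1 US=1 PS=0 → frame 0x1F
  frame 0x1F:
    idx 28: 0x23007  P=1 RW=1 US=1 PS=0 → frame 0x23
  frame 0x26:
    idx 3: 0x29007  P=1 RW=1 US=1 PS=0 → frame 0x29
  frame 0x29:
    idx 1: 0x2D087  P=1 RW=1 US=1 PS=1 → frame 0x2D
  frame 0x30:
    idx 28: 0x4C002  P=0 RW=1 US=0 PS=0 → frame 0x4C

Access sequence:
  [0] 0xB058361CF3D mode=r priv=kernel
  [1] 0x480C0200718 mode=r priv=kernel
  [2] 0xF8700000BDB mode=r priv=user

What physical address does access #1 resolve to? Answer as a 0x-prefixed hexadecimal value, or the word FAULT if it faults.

Trace:
#0 VA=0xB058361CF3D (r,kernel):
  [0] read 0x13 idx=22: raw=0x17007 flags P=1 W=1 U=1 S=0
  [1] read 0x17 idx=22: raw=0x1B007 flags P=1 W=1 U=1 S=0
  [2] read 0x1B idx=27: raw=0x1F007 flags P=1 W=1 U=1 S=0
  [3] read 0x1F idx=28: raw=0x23007 flags P=1 W=1 U=1 S=0
  ✓ 0x23F3D  — 4 lookups
#1 VA=0x480C0200718 (r,kernel):
  [0] read 0x13 idx=9: raw=0x26007 flags P=1 W=1 U=1 S=0
  [1] read 0x26 idx=3: raw=0x29007 flags P=1 W=1 U=1 S=0
  [2] read 0x29 idx=1: raw=0x2D087 flags P=1 W=1 U=1 S=1
  ✓ 0x2D718 (huge @L2)  — 3 lookups
#2 VA=0xF8700000BDB (r,user):
  [0] read 0x13 idx=31: raw=0x30007 flags P=1 W=1 U=1 S=0
  [1] read 0x30 idx=28: raw=0x4C002 flags P=0 W=1 U=0 S=0
  ✗ PAGE_NOT_PRESENT  [2 reads]

Access #1 PA: 0x2D718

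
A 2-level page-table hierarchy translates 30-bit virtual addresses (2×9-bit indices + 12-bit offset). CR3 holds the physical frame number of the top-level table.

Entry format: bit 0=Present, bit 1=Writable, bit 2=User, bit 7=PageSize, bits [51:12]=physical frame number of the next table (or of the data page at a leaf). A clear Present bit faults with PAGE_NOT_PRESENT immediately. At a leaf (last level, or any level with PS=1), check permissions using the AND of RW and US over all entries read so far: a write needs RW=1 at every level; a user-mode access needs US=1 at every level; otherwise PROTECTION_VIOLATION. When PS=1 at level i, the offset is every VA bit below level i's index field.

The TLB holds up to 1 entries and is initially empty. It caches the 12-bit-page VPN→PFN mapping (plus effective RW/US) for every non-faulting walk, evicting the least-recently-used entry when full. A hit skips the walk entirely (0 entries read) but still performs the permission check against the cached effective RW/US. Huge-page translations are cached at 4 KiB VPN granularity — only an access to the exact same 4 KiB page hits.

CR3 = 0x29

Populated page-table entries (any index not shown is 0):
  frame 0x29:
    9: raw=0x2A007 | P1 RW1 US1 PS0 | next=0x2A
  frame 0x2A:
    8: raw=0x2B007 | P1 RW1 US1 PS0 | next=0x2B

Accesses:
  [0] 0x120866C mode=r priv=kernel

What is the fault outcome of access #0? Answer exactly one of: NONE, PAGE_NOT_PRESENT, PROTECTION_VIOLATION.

Trace:
#0 VA=0x120866C (r,kernel):
  [0] read 0x29 idx=9: raw=0x2A007 flags P=1 W=1 U=1 S=0
  [1] read 0x2A idx=8: raw=0x2B007 flags P=1 W=1 U=1 S=0
  ⇒ phys 0x2B66C  [2 reads]

Access #0 fault: NONE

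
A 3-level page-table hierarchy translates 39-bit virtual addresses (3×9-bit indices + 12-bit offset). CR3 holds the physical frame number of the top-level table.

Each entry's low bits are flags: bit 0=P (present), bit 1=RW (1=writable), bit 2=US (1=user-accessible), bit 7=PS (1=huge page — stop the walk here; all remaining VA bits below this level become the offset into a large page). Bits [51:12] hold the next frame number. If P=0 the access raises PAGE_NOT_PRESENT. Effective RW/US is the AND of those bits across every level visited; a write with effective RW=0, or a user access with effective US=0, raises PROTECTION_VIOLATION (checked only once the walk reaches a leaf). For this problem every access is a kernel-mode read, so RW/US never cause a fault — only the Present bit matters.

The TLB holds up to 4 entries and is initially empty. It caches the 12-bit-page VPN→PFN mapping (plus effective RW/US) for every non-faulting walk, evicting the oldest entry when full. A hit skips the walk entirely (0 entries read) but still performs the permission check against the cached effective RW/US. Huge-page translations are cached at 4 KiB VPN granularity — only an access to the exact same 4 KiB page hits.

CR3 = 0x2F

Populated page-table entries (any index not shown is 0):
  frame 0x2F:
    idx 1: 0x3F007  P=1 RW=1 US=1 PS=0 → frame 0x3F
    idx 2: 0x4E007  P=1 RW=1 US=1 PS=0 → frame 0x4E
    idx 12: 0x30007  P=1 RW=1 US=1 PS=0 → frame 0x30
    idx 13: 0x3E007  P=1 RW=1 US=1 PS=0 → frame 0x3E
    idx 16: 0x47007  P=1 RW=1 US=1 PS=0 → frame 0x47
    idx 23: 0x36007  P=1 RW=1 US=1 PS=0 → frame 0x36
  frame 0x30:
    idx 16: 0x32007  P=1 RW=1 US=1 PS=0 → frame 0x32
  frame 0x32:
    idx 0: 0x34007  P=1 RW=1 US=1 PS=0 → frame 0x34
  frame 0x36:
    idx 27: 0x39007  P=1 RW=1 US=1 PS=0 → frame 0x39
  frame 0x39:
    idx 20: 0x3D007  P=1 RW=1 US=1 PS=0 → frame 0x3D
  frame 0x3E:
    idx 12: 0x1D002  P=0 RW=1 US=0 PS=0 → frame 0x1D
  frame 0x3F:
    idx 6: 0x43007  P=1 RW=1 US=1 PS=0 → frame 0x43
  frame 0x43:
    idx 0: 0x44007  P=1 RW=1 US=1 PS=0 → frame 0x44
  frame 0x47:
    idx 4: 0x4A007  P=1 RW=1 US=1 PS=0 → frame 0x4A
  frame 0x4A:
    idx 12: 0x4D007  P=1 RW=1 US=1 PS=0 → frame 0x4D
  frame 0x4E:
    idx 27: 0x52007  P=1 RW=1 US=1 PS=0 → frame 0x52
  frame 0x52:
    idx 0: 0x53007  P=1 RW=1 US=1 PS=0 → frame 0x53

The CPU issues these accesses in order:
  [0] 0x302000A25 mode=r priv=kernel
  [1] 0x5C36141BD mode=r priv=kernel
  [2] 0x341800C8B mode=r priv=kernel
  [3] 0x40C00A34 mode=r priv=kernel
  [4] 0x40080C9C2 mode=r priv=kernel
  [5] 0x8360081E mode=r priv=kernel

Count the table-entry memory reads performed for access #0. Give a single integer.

Walk each access:
#0 VA=0x302000A25 (r,kernel):
  L0: frame=0x2F idx=12 entry=0x30007 [P=1 RW=1 US=1 PS=0]
  L1: frame=0x30 idx=16 entry=0x32007 [P=1 RW=1 US=1 PS=0]
  L2: frame=0x32 idx=0 entry=0x34007 [P=1 RW=1 US=1 PS=0]
  ✓ 0x34A25  — 3 lookups
#1 VA=0x5C36141BD (r,kernel):
  L0: frame=0x2F idx=23 entry=0x36007 [P=1 RW=1 US=1 PS=0]
  L1: frame=0x36 idx=27 entry=0x39007 [P=1 RW=1 US=1 PS=0]
  L2: frame=0x39 idx=20 entry=0x3D007 [P=1 RW=1 US=1 PS=0]
  ✓ 0x3D1BD  — 3 lookups
#2 VA=0x341800C8B (r,kernel):
  L0: frame=0x2F idx=13 entry=0x3E007 [P=1 RW=1 US=1 PS=0]
  L1: frame=0x3E idx=12 entry=0x1D002 [P=0 RW=1 US=0 PS=0]
  ✗ PAGE_NOT_PRESENT  [2 reads]
#3 VA=0x40C00A34 (r,kernel):
  L0: frame=0x2F idx=1 entry=0x3F007 [P=1 RW=1 US=1 PS=0]
  L1: frame=0x3F idx=6 entry=0x43007 [P=1 RW=1 US=1 PS=0]
  L2: frame=0x43 idx=0 entry=0x44007 [P=1 RW=1 US=1 PS=0]
  ✓ 0x44A34  — 3 lookups
#4 VA=0x40080C9C2 (r,kernel):
  L0: frame=0x2F idx=16 entry=0x47007 [P=1 RW=1 US=1 PS=0]
  L1: frame=0x47 idx=4 entry=0x4A007 [P=1 RW=1 US=1 PS=0]
  L2: frame=0x4A idx=12 entry=0x4D007 [P=1 RW=1 US=1 PS=0]
  ✓ 0x4D9C2  — 3 lookups
#5 VA=0x8360081E (r,kernel):
  L0: frame=0x2F idx=2 entry=0x4E007 [P=1 RW=1 US=1 PS=0]
  L1: frame=0x4E idx=27 entry=0x52007 [P=1 RW=1 US=1 PS=0]
  L2: frame=0x52 idx=0 entry=0x53007 [P=1 RW=1 US=1 PS=0]
  ✓ 0x5381E  — 3 lookups

Entries read for #0: 3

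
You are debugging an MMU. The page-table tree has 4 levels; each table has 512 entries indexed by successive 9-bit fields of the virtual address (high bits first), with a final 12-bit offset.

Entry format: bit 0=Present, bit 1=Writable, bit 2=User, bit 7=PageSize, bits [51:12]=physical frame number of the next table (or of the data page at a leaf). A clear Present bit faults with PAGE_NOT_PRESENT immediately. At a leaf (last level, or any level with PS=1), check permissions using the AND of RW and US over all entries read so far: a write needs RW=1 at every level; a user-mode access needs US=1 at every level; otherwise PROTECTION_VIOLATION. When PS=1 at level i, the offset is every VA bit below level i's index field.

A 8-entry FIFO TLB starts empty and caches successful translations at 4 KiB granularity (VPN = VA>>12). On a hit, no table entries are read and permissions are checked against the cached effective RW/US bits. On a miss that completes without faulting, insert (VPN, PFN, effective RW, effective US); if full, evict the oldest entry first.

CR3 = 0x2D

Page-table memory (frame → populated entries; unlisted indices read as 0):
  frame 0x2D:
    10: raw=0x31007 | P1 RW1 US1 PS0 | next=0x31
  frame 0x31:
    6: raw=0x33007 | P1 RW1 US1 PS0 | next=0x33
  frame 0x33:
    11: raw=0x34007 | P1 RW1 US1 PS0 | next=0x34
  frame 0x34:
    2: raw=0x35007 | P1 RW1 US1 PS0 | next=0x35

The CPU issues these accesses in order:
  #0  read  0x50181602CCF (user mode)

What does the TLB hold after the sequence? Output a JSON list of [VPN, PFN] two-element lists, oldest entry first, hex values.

Walk each access:
#0 VA=0x50181602CCF (r,user):
  lvl0: tbl 0x2D, slot 10 ⇒ 0x31007 (P1/RW1/US1/PS0)
  lvl1: tbl 0x31, slot 6 ⇒ 0x33007 (P1/RW1/US1/PS0)
  lvl2: tbl 0x33, slot 11 ⇒ 0x34007 (P1/RW1/US1/PS0)
  lvl3: tbl 0x34, slot 2 ⇒ 0x35007 (P1/RW1/US1/PS0)
  → PA=0x35CCF  (4 entries read)

TLB: [["0x50181602", "0x35"]]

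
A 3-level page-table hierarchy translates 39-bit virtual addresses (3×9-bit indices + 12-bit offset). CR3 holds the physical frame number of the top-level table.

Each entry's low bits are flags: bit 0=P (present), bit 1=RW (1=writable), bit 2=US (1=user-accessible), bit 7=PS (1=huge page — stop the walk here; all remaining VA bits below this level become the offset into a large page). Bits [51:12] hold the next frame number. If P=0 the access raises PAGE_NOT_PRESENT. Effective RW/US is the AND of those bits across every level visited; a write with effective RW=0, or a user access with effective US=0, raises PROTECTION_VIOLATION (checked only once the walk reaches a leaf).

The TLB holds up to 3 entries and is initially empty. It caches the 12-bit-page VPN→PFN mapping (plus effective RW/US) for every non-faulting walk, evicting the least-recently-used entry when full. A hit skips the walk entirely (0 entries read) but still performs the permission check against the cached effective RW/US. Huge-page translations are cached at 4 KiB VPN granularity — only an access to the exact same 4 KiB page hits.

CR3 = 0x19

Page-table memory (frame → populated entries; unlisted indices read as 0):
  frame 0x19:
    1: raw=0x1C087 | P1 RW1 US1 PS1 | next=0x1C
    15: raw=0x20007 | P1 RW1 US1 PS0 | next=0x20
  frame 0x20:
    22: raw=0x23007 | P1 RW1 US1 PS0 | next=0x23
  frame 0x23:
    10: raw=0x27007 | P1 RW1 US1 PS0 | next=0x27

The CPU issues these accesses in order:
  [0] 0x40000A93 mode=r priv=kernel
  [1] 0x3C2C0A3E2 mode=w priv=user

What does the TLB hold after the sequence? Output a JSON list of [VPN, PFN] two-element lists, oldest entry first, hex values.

Trace:
#0 VA=0x40000A93 (r,kernel):
  lvl0: tbl 0x19, slot 1 ⇒ 0x1C087 (P1/RW1/US1/PS1)
  → PA=0x1CA93 (huge @L0)  (1 entries read)
#1 VA=0x3C2C0A3E2 (w,user):
  lvl0: tbl 0x19, slot 15 ⇒ 0x20007 (P1/RW1/US1/PS0)
  lvl1: tbl 0x20, slot 22 ⇒ 0x23007 (P1/RW1/US1/PS0)
  lvl2: tbl 0x23, slot 10 ⇒ 0x27007 (P1/RW1/US1/PS0)
  → PA=0x273E2  (3 entries read)

TLB: [["0x40000", "0x1C"], ["0x3C2C0A", "0x27"]]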